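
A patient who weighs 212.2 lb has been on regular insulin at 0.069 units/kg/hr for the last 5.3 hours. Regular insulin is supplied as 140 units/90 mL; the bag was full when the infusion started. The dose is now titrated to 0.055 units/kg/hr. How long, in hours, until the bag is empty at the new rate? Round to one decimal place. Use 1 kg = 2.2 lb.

Initial rate:
Weight = 212.2 lb ÷ 2.2 lb/kg = 96.45455 kg
Dose = 0.069 units/kg/hr × 96.45455 kg = 6.655364 units/hr
Concentration = 140 units ÷ 90 mL = 1.555556 units/mL
Rate = 6.655364 units/hr ÷ 1.555556 units/mL = 4.278448 mL/hr
Volume infused so far = 4.278448 mL/hr × 5.3 hr = 22.67577 mL
Volume remaining = 90 − 22.67577 = 67.32423 mL
New rate:
Dose = 0.055 units/kg/hr × 96.45455 kg = 5.305 units/hr
Rate = 5.305 units/hr ÷ 1.555556 units/mL = 3.410357 mL/hr
Time remaining = 67.32423 mL ÷ 3.410357 mL/hr = 19.74111 hr

19.7 hours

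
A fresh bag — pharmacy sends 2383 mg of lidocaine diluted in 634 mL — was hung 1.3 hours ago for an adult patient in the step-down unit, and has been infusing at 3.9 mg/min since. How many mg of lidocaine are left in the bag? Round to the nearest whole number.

3.9 mg/min × 60 min/hr = 234 mg/hr
Concentration = 2383 mg ÷ 634 mL = 3.758675 mg/mL
Rate = 234 mg/hr ÷ 3.758675 mg/mL = 62.25598 mL/hr
Volume infused = 62.25598 mL/hr × 1.3 hr = 80.93277 mL
Volume remaining = 634 − 80.93277 = 553.0672 mL
Drug remaining = 553.0672 mL × 3.758675 mg/mL = 2078.8 mg

2079 mg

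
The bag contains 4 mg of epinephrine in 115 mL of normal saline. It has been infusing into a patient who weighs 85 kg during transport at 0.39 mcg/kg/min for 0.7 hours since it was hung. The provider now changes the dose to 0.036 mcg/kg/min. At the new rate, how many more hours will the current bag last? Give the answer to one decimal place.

Initial rate:
Dose = 0.39 mcg/kg/min × 85 kg = 33.15 mcg/min
33.15 mcg/min × 60 min/hr = 1989 mcg/hr
Concentration = 4 mg ÷ 115 mL = 0.03478261 mg/mL = 34.78261 mcg/mL
Rate = 1989 mcg/hr ÷ 34.78261 mcg/mL = 57.18375 mL/hr
Volume infused so far = 57.18375 mL/hr × 0.7 hr = 40.02862 mL
Volume remaining = 115 − 40.02862 = 74.97137 mL
New rate:
Dose = 0.036 mcg/kg/min × 85 kg = 3.06 mcg/min
3.06 mcg/min × 60 min/hr = 183.6 mcg/hr
Rate = 183.6 mcg/hr ÷ 34.78261 mcg/mL = 5.2785 mL/hr
Time remaining = 74.97137 mL ÷ 5.2785 mL/hr = 14.20316 hr

14.2 hours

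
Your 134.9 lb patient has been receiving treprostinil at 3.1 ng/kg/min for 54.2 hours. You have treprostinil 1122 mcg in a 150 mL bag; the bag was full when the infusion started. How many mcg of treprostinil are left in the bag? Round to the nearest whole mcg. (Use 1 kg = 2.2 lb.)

Weight = 134.9 lb ÷ 2.2 lb/kg = 61.31818 kg
Dose = 3.1 ng/kg/min × 61.31818 kg = 190.0864 ng/min
190.0864 ng/min × 60 min/hr = 11405.18 ng/hr
Concentration = 1122 mcg ÷ 150 mL = 7.48 mcg/mL = 7480 ng/mL
Rate = 11405.18 ng/hr ÷ 7480 ng/mL = 1.524757 mL/hr
Volume infused = 1.524757 mL/hr × 54.2 hr = 82.64183 mL
Volume remaining = 150 − 82.64183 = 67.35817 mL
Drug remaining = 67.35817 mL × 7480 ng/mL = 503839.1 ng = 503.8391 mcg

504 mcg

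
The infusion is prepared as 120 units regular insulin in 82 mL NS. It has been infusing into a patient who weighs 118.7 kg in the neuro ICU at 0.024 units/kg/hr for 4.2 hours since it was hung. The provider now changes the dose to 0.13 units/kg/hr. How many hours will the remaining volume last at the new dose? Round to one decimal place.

Initial rate:
Dose = 0.024 units/kg/hr × 118.7 kg = 2.8488 units/hr
Concentration = 120 units ÷ 82 mL = 1.463415 units/mL
Rate = 2.8488 units/hr ÷ 1.463415 units/mL = 1.94668 mL/hr
Volume infused so far = 1.94668 mL/hr × 4.2 hr = 8.176056 mL
Volume remaining = 82 − 8.176056 = 73.82394 mL
New rate:
Dose = 0.13 units/kg/hr × 118.7 kg = 15.431 units/hr
Rate = 15.431 units/hr ÷ 1.463415 units/mL = 10.54452 mL/hr
Time remaining = 73.82394 mL ÷ 10.54452 mL/hr = 7.001169 hr

7.0 hours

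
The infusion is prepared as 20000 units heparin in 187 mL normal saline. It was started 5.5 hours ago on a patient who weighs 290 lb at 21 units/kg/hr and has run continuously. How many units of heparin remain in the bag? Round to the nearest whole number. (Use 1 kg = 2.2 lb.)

Weight = 290 lb ÷ 2.2 lb/kg = 131.8182 kg
Dose = 21 units/kg/hr × 131.8182 kg = 2768.182 units/hr
Concentration = 20000 units ÷ 187 mL = 106.9519 units/mL
Rate = 2768.182 units/hr ÷ 106.9519 units/mL = 25.8825 mL/hr
Volume infused = 25.8825 mL/hr × 5.5 hr = 142.3537 mL
Volume remaining = 187 − 142.3537 = 44.64625 mL
Drug remaining = 44.64625 mL × 106.9519 units/mL = 4775 units

4775 units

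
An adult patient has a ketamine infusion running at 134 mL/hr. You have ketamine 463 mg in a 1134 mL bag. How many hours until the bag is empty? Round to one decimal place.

8.5 hours

Duration = 1134 mL ÷ 134 mL/hr = 8.462687 hr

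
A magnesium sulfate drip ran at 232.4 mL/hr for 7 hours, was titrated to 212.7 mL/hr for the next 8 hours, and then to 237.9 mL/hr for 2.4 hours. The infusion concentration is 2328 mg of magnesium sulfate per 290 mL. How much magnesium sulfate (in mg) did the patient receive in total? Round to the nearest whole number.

31302 mg

Concentration = 2328 mg ÷ 290 mL = 8.027586 mg/mL
Stage 1: 232.4 mL/hr × 7 hr = 1626.8 mL → 1626.8 mL × 8.027586 mg/mL = 13059.28 mg
Stage 2: 212.7 mL/hr × 8 hr = 1701.6 mL → 1701.6 mL × 8.027586 mg/mL = 13659.74 mg
Stage 3: 237.9 mL/hr × 2.4 hr = 570.96 mL → 570.96 mL × 8.027586 mg/mL = 4583.431 mg
Total = 13059.28 + 13659.74 + 4583.431 = 31302.45 mg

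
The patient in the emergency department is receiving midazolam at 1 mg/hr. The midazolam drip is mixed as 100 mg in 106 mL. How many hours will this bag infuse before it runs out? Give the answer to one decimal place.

100.0 hours

Concentration = 100 mg ÷ 106 mL = 0.9433962 mg/mL
Rate = 1 mg/hr ÷ 0.9433962 mg/mL = 1.06 mL/hr
Duration = 106 mL ÷ 1.06 mL/hr = 100 hr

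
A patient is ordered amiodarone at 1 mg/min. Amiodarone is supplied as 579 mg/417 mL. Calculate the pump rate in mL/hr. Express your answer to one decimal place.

1 mg/min × 60 min/hr = 60 mg/hr
Concentration = 579 mg ÷ 417 mL = 1.388489 mg/mL
Rate = 60 mg/hr ÷ 1.388489 mg/mL = 43.21244 mL/hr

43.2 mL/hr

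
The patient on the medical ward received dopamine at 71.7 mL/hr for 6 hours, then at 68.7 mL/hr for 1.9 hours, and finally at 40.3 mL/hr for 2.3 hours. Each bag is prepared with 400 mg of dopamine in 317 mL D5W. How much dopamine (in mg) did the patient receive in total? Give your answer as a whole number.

Concentration = 400 mg ÷ 317 mL = 1.26183 mg/mL
Stage 1: 71.7 mL/hr × 6 hr = 430.2 mL → 430.2 mL × 1.26183 mg/mL = 542.8391 mg
Stage 2: 68.7 mL/hr × 1.9 hr = 130.53 mL → 130.53 mL × 1.26183 mg/mL = 164.7066 mg
Stage 3: 40.3 mL/hr × 2.3 hr = 92.69 mL → 92.69 mL × 1.26183 mg/mL = 116.959 mg
Total = 542.8391 + 164.7066 + 116.959 = 824.5047 mg

825 mg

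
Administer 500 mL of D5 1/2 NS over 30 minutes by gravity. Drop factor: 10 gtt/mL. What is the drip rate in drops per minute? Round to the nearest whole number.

167 gtt/min

500 mL ÷ (30 min) = 16.66667 mL/min
16.66667 mL/min × 10 gtt/mL = 166.6667 gtt/min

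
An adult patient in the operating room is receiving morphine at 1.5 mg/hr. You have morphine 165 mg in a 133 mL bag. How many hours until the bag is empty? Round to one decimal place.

110.0 hours

Concentration = 165 mg ÷ 133 mL = 1.240602 mg/mL
Rate = 1.5 mg/hr ÷ 1.240602 mg/mL = 1.209091 mL/hr
Duration = 133 mL ÷ 1.209091 mL/hr = 110 hr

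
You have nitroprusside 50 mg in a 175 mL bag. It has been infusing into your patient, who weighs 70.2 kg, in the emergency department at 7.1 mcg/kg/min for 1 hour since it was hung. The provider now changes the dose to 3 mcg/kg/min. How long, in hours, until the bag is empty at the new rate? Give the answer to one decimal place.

Initial rate:
Dose = 7.1 mcg/kg/min × 70.2 kg = 498.42 mcg/min
498.42 mcg/min × 60 min/hr = 29905.2 mcg/hr
Concentration = 50 mg ÷ 175 mL = 0.2857143 mg/mL = 285.7143 mcg/mL
Rate = 29905.2 mcg/hr ÷ 285.7143 mcg/mL = 104.6682 mL/hr
Volume infused so far = 104.6682 mL/hr × 1 hr = 104.6682 mL
Volume remaining = 175 − 104.6682 = 70.3318 mL
New rate:
Dose = 3 mcg/kg/min × 70.2 kg = 210.6 mcg/min
210.6 mcg/min × 60 min/hr = 12636 mcg/hr
Rate = 12636 mcg/hr ÷ 285.7143 mcg/mL = 44.226 mL/hr
Time remaining = 70.3318 mL ÷ 44.226 mL/hr = 1.590282 hr

1.6 hours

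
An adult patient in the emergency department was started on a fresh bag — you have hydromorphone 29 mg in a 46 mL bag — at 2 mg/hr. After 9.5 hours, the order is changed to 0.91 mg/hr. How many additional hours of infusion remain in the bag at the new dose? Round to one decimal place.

11.0 hours

Initial rate:
Concentration = 29 mg ÷ 46 mL = 0.6304348 mg/mL
Rate = 2 mg/hr ÷ 0.6304348 mg/mL = 3.172414 mL/hr
Volume infused so far = 3.172414 mL/hr × 9.5 hr = 30.13793 mL
Volume remaining = 46 − 30.13793 = 15.86207 mL
New rate:
Rate = 0.91 mg/hr ÷ 0.6304348 mg/mL = 1.443448 mL/hr
Time remaining = 15.86207 mL ÷ 1.443448 mL/hr = 10.98901 hr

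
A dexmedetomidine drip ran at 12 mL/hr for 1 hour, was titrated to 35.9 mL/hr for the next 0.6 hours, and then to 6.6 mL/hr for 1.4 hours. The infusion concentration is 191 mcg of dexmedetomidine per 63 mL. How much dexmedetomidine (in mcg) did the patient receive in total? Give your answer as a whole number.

Concentration = 191 mcg ÷ 63 mL = 3.031746 mcg/mL
Stage 1: 12 mL/hr × 1 hr = 12 mL → 12 mL × 3.031746 mcg/mL = 36.38095 mcg
Stage 2: 35.9 mL/hr × 0.6 hr = 21.54 mL → 21.54 mL × 3.031746 mcg/mL = 65.30381 mcg
Stage 3: 6.6 mL/hr × 1.4 hr = 9.24 mL → 9.24 mL × 3.031746 mcg/mL = 28.01333 mcg
Total = 36.38095 + 65.30381 + 28.01333 = 129.6981 mcg

130 mcg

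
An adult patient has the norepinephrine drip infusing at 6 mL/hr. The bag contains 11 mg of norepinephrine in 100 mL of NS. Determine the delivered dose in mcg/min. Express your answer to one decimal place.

11.0 mcg/min

Concentration = 11 mg ÷ 100 mL = 0.11 mg/mL = 110 mcg/mL
Drug rate = 6 mL/hr × 110 mcg/mL = 660 mcg/hr
660 mcg/hr ÷ 60 min/hr = 11 mcg/min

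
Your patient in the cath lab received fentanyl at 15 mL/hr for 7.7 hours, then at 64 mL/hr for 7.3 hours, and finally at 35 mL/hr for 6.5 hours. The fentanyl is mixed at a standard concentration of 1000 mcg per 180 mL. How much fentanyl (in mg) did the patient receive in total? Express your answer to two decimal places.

Concentration = 1000 mcg ÷ 180 mL = 5.555556 mcg/mL
Stage 1: 15 mL/hr × 7.7 hr = 115.5 mL → 115.5 mL × 5.555556 mcg/mL = 641.6667 mcg
Stage 2: 64 mL/hr × 7.3 hr = 467.2 mL → 467.2 mL × 5.555556 mcg/mL = 2595.556 mcg
Stage 3: 35 mL/hr × 6.5 hr = 227.5 mL → 227.5 mL × 5.555556 mcg/mL = 1263.889 mcg
Total = 641.6667 + 2595.556 + 1263.889 = 4501.111 mcg = 4.501111 mg

4.50 mg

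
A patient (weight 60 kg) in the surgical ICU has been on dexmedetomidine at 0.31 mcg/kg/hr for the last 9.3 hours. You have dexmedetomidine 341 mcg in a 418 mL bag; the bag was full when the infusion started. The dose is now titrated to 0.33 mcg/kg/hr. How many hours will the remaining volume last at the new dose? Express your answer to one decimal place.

Initial rate:
Dose = 0.31 mcg/kg/hr × 60 kg = 18.6 mcg/hr
Concentration = 341 mcg ÷ 418 mL = 0.8157895 mcg/mL
Rate = 18.6 mcg/hr ÷ 0.8157895 mcg/mL = 22.8 mL/hr
Volume infused so far = 22.8 mL/hr × 9.3 hr = 212.04 mL
Volume remaining = 418 − 212.04 = 205.96 mL
New rate:
Dose = 0.33 mcg/kg/hr × 60 kg = 19.8 mcg/hr
Rate = 19.8 mcg/hr ÷ 0.8157895 mcg/mL = 24.27097 mL/hr
Time remaining = 205.96 mL ÷ 24.27097 mL/hr = 8.485859 hr

8.5 hours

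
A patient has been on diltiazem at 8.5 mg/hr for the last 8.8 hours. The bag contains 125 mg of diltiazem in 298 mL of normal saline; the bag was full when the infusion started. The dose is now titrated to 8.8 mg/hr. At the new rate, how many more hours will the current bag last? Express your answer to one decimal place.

5.7 hours

Initial rate:
Concentration = 125 mg ÷ 298 mL = 0.4194631 mg/mL
Rate = 8.5 mg/hr ÷ 0.4194631 mg/mL = 20.264 mL/hr
Volume infused so far = 20.264 mL/hr × 8.8 hr = 178.3232 mL
Volume remaining = 298 − 178.3232 = 119.6768 mL
New rate:
Rate = 8.8 mg/hr ÷ 0.4194631 mg/mL = 20.9792 mL/hr
Time remaining = 119.6768 mL ÷ 20.9792 mL/hr = 5.704545 hr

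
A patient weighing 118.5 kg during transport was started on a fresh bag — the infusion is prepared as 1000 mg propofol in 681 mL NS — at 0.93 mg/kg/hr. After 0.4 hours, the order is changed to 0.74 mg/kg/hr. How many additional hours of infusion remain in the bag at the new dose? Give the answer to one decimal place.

Initial rate:
Dose = 0.93 mg/kg/hr × 118.5 kg = 110.205 mg/hr
Concentration = 1000 mg ÷ 681 mL = 1.468429 mg/mL
Rate = 110.205 mg/hr ÷ 1.468429 mg/mL = 75.0496 mL/hr
Volume infused so far = 75.0496 mL/hr × 0.4 hr = 30.01984 mL
Volume remaining = 681 − 30.01984 = 650.9802 mL
New rate:
Dose = 0.74 mg/kg/hr × 118.5 kg = 87.69 mg/hr
Rate = 87.69 mg/hr ÷ 1.468429 mg/mL = 59.71689 mL/hr
Time remaining = 650.9802 mL ÷ 59.71689 mL/hr = 10.90111 hr

10.9 hours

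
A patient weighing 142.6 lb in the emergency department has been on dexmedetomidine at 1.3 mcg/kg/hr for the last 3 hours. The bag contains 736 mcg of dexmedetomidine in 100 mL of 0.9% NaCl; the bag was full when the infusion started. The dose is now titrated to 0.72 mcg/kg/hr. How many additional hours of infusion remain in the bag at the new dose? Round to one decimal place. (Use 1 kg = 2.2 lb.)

Initial rate:
Weight = 142.6 lb ÷ 2.2 lb/kg = 64.81818 kg
Dose = 1.3 mcg/kg/hr × 64.81818 kg = 84.26364 mcg/hr
Concentration = 736 mcg ÷ 100 mL = 7.36 mcg/mL
Rate = 84.26364 mcg/hr ÷ 7.36 mcg/mL = 11.44886 mL/hr
Volume infused so far = 11.44886 mL/hr × 3 hr = 34.34659 mL
Volume remaining = 100 − 34.34659 = 65.65341 mL
New rate:
Dose = 0.72 mcg/kg/hr × 64.81818 kg = 46.66909 mcg/hr
Rate = 46.66909 mcg/hr ÷ 7.36 mcg/mL = 6.340909 mL/hr
Time remaining = 65.65341 mL ÷ 6.340909 mL/hr = 10.35394 hr

10.4 hours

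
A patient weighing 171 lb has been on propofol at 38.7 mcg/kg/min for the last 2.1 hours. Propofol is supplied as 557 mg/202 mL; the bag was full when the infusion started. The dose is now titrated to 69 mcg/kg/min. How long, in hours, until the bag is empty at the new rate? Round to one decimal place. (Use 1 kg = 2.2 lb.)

Initial rate:
Weight = 171 lb ÷ 2.2 lb/kg = 77.72727 kg
Dose = 38.7 mcg/kg/min × 77.72727 kg = 3008.045 mcg/min
3008.045 mcg/min × 60 min/hr = 180482.7 mcg/hr
Concentration = 557 mg ÷ 202 mL = 2.757426 mg/mL = 2757.426 mcg/mL
Rate = 180482.7 mcg/hr ÷ 2757.426 mcg/mL = 65.45334 mL/hr
Volume infused so far = 65.45334 mL/hr × 2.1 hr = 137.452 mL
Volume remaining = 202 − 137.452 = 64.54798 mL
New rate:
Dose = 69 mcg/kg/min × 77.72727 kg = 5363.182 mcg/min
5363.182 mcg/min × 60 min/hr = 321790.9 mcg/hr
Rate = 321790.9 mcg/hr ÷ 2757.426 mcg/mL = 116.6998 mL/hr
Time remaining = 64.54798 mL ÷ 116.6998 mL/hr = 0.5531116 hr

0.6 hours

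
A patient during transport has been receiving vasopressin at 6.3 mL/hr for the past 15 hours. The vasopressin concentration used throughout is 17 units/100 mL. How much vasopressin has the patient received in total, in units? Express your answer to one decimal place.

Concentration = 17 units ÷ 100 mL = 0.17 units/mL
Drug rate = 6.3 mL/hr × 0.17 units/mL = 1.071 units/hr
Total = 1.071 units/hr × 15 hr = 16.065 units

16.1 units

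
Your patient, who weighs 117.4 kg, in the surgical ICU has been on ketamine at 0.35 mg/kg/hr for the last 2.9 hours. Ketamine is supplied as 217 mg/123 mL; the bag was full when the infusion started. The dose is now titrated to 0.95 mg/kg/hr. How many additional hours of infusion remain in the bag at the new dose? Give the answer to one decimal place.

0.9 hours

Initial rate:
Dose = 0.35 mg/kg/hr × 117.4 kg = 41.09 mg/hr
Concentration = 217 mg ÷ 123 mL = 1.764228 mg/mL
Rate = 41.09 mg/hr ÷ 1.764228 mg/mL = 23.29065 mL/hr
Volume infused so far = 23.29065 mL/hr × 2.9 hr = 67.54287 mL
Volume remaining = 123 − 67.54287 = 55.45713 mL
New rate:
Dose = 0.95 mg/kg/hr × 117.4 kg = 111.53 mg/hr
Rate = 111.53 mg/hr ÷ 1.764228 mg/mL = 63.21747 mL/hr
Time remaining = 55.45713 mL ÷ 63.21747 mL/hr = 0.8772438 hr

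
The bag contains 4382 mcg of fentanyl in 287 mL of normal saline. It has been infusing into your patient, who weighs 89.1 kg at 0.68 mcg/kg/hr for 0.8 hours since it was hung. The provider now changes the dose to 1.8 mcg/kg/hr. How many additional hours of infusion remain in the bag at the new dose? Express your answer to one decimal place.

27.0 hours

Initial rate:
Dose = 0.68 mcg/kg/hr × 89.1 kg = 60.588 mcg/hr
Concentration = 4382 mcg ÷ 287 mL = 15.26829 mcg/mL
Rate = 60.588 mcg/hr ÷ 15.26829 mcg/mL = 3.968224 mL/hr
Volume infused so far = 3.968224 mL/hr × 0.8 hr = 3.174579 mL
Volume remaining = 287 − 3.174579 = 283.8254 mL
New rate:
Dose = 1.8 mcg/kg/hr × 89.1 kg = 160.38 mcg/hr
Rate = 160.38 mcg/hr ÷ 15.26829 mcg/mL = 10.50412 mL/hr
Time remaining = 283.8254 mL ÷ 10.50412 mL/hr = 27.02039 hr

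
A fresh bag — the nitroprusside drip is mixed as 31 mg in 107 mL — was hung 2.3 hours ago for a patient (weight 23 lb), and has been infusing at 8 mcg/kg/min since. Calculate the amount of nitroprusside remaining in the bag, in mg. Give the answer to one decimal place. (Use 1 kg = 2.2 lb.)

Weight = 23 lb ÷ 2.2 lb/kg = 10.45455 kg
Dose = 8 mcg/kg/min × 10.45455 kg = 83.63636 mcg/min
83.63636 mcg/min × 60 min/hr = 5018.182 mcg/hr
Concentration = 31 mg ÷ 107 mL = 0.2897196 mg/mL = 289.7196 mcg/mL
Rate = 5018.182 mcg/hr ÷ 289.7196 mcg/mL = 17.32082 mL/hr
Volume infused = 17.32082 mL/hr × 2.3 hr = 39.83789 mL
Volume remaining = 107 − 39.83789 = 67.16211 mL
Drug remaining = 67.16211 mL × 289.7196 mcg/mL = 19458.18 mcg = 19.45818 mg

19.5 mg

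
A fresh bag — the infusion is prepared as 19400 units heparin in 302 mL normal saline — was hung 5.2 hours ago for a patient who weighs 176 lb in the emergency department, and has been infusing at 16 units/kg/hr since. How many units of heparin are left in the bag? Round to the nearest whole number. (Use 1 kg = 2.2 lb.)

12744 units

Weight = 176 lb ÷ 2.2 lb/kg = 80 kg
Dose = 16 units/kg/hr × 80 kg = 1280 units/hr
Concentration = 19400 units ÷ 302 mL = 64.23841 units/mL
Rate = 1280 units/hr ÷ 64.23841 units/mL = 19.92577 mL/hr
Volume infused = 19.92577 mL/hr × 5.2 hr = 103.614 mL
Volume remaining = 302 − 103.614 = 198.386 mL
Drug remaining = 198.386 mL × 64.23841 units/mL = 12744 units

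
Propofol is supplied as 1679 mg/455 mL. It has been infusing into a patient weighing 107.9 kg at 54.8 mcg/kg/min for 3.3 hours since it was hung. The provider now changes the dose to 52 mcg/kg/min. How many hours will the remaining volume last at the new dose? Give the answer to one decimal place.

Initial rate:
Dose = 54.8 mcg/kg/min × 107.9 kg = 5912.92 mcg/min
5912.92 mcg/min × 60 min/hr = 354775.2 mcg/hr
Concentration = 1679 mg ÷ 455 mL = 3.69011 mg/mL = 3690.11 mcg/mL
Rate = 354775.2 mcg/hr ÷ 3690.11 mcg/mL = 96.14218 mL/hr
Volume infused so far = 96.14218 mL/hr × 3.3 hr = 317.2692 mL
Volume remaining = 455 − 317.2692 = 137.7308 mL
New rate:
Dose = 52 mcg/kg/min × 107.9 kg = 5610.8 mcg/min
5610.8 mcg/min × 60 min/hr = 336648 mcg/hr
Rate = 336648 mcg/hr ÷ 3690.11 mcg/mL = 91.2298 mL/hr
Time remaining = 137.7308 mL ÷ 91.2298 mL/hr = 1.509713 hr

1.5 hours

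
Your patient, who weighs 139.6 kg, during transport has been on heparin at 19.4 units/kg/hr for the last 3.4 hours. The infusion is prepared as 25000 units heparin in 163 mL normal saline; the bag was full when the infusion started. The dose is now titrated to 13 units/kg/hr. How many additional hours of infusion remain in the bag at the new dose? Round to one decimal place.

Initial rate:
Dose = 19.4 units/kg/hr × 139.6 kg = 2708.24 units/hr
Concentration = 25000 units ÷ 163 mL = 153.3742 units/mL
Rate = 2708.24 units/hr ÷ 153.3742 units/mL = 17.65772 mL/hr
Volume infused so far = 17.65772 mL/hr × 3.4 hr = 60.03626 mL
Volume remaining = 163 − 60.03626 = 102.9637 mL
New rate:
Dose = 13 units/kg/hr × 139.6 kg = 1814.8 units/hr
Rate = 1814.8 units/hr ÷ 153.3742 units/mL = 11.8325 mL/hr
Time remaining = 102.9637 mL ÷ 11.8325 mL/hr = 8.701777 hr

8.7 hours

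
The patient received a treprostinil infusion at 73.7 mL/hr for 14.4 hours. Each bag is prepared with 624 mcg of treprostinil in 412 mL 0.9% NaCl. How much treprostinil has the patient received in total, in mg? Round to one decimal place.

Concentration = 624 mcg ÷ 412 mL = 1.514563 mcg/mL = 1514.563 ng/mL
Drug rate = 73.7 mL/hr × 1514.563 ng/mL = 111623.3 ng/hr
Total = 111623.3 ng/hr × 14.4 hr = 1607376 ng = 1.607376 mg

1.6 mg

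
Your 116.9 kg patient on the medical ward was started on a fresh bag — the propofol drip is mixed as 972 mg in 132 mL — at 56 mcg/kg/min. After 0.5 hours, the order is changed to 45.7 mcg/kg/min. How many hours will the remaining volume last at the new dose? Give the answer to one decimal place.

Initial rate:
Dose = 56 mcg/kg/min × 116.9 kg = 6546.4 mcg/min
6546.4 mcg/min × 60 min/hr = 392784 mcg/hr
Concentration = 972 mg ÷ 132 mL = 7.363636 mg/mL = 7363.636 mcg/mL
Rate = 392784 mcg/hr ÷ 7363.636 mcg/mL = 53.34104 mL/hr
Volume infused so far = 53.34104 mL/hr × 0.5 hr = 26.67052 mL
Volume remaining = 132 − 26.67052 = 105.3295 mL
New rate:
Dose = 45.7 mcg/kg/min × 116.9 kg = 5342.33 mcg/min
5342.33 mcg/min × 60 min/hr = 320539.8 mcg/hr
Rate = 320539.8 mcg/hr ÷ 7363.636 mcg/mL = 43.5301 mL/hr
Time remaining = 105.3295 mL ÷ 43.5301 mL/hr = 2.419693 hr

2.4 hours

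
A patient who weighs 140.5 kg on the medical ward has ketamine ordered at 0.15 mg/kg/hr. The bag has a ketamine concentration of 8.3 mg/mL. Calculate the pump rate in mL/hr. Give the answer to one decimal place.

2.5 mL/hr

Dose = 0.15 mg/kg/hr × 140.5 kg = 21.075 mg/hr
Rate = 21.075 mg/hr ÷ 8.3 mg/mL = 2.539157 mL/hr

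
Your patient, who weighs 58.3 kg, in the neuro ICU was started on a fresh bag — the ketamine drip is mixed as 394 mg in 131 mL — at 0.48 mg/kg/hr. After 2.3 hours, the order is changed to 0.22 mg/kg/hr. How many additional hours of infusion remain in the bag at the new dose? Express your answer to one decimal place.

25.7 hours

Initial rate:
Dose = 0.48 mg/kg/hr × 58.3 kg = 27.984 mg/hr
Concentration = 394 mg ÷ 131 mL = 3.007634 mg/mL
Rate = 27.984 mg/hr ÷ 3.007634 mg/mL = 9.304325 mL/hr
Volume infused so far = 9.304325 mL/hr × 2.3 hr = 21.39995 mL
Volume remaining = 131 − 21.39995 = 109.6001 mL
New rate:
Dose = 0.22 mg/kg/hr × 58.3 kg = 12.826 mg/hr
Rate = 12.826 mg/hr ÷ 3.007634 mg/mL = 4.264482 mL/hr
Time remaining = 109.6001 mL ÷ 4.264482 mL/hr = 25.70067 hr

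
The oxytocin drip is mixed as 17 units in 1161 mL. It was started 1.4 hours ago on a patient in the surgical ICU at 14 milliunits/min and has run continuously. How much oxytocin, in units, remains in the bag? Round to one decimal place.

15.8 units

14 milliunits/min × 60 min/hr = 840 milliunits/hr
Concentration = 17 units ÷ 1161 mL = 0.01464255 units/mL = 14.64255 milliunits/mL
Rate = 840 milliunits/hr ÷ 14.64255 milliunits/mL = 57.36706 mL/hr
Volume infused = 57.36706 mL/hr × 1.4 hr = 80.31388 mL
Volume remaining = 1161 − 80.31388 = 1080.686 mL
Drug remaining = 1080.686 mL × 14.64255 milliunits/mL = 15824 milliunits = 15.824 units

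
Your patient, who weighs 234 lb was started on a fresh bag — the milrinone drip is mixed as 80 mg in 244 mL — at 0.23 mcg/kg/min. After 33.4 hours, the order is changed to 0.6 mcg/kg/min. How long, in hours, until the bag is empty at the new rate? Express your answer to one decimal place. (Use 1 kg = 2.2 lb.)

8.1 hours

Initial rate:
Weight = 234 lb ÷ 2.2 lb/kg = 106.3636 kg
Dose = 0.23 mcg/kg/min × 106.3636 kg = 24.46364 mcg/min
24.46364 mcg/min × 60 min/hr = 1467.818 mcg/hr
Concentration = 80 mg ÷ 244 mL = 0.3278689 mg/mL = 327.8689 mcg/mL
Rate = 1467.818 mcg/hr ÷ 327.8689 mcg/mL = 4.476845 mL/hr
Volume infused so far = 4.476845 mL/hr × 33.4 hr = 149.5266 mL
Volume remaining = 244 − 149.5266 = 94.47336 mL
New rate:
Dose = 0.6 mcg/kg/min × 106.3636 kg = 63.81818 mcg/min
63.81818 mcg/min × 60 min/hr = 3829.091 mcg/hr
Rate = 3829.091 mcg/hr ÷ 327.8689 mcg/mL = 11.67873 mL/hr
Time remaining = 94.47336 mL ÷ 11.67873 mL/hr = 8.089354 hr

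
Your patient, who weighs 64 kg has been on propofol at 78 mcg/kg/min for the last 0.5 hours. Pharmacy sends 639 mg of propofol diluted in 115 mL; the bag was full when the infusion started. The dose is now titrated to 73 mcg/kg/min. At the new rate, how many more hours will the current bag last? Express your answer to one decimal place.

Initial rate:
Dose = 78 mcg/kg/min × 64 kg = 4992 mcg/min
4992 mcg/min × 60 min/hr = 299520 mcg/hr
Concentration = 639 mg ÷ 115 mL = 5.556522 mg/mL = 5556.522 mcg/mL
Rate = 299520 mcg/hr ÷ 5556.522 mcg/mL = 53.90423 mL/hr
Volume infused so far = 53.90423 mL/hr × 0.5 hr = 26.95211 mL
Volume remaining = 115 − 26.95211 = 88.04789 mL
New rate:
Dose = 73 mcg/kg/min × 64 kg = 4672 mcg/min
4672 mcg/min × 60 min/hr = 280320 mcg/hr
Rate = 280320 mcg/hr ÷ 5556.522 mcg/mL = 50.44883 mL/hr
Time remaining = 88.04789 mL ÷ 50.44883 mL/hr = 1.745291 hr

1.7 hours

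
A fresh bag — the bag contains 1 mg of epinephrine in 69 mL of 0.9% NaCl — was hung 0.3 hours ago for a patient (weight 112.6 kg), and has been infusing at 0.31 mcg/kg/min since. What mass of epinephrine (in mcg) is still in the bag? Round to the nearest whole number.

Dose = 0.31 mcg/kg/min × 112.6 kg = 34.906 mcg/min
34.906 mcg/min × 60 min/hr = 2094.36 mcg/hr
Concentration = 1 mg ÷ 69 mL = 0.01449275 mg/mL = 14.49275 mcg/mL
Rate = 2094.36 mcg/hr ÷ 14.49275 mcg/mL = 144.5108 mL/hr
Volume infused = 144.5108 mL/hr × 0.3 hr = 43.35325 mL
Volume remaining = 69 − 43.35325 = 25.64675 mL
Drug remaining = 25.64675 mL × 14.49275 mcg/mL = 371.692 mcg

372 mcg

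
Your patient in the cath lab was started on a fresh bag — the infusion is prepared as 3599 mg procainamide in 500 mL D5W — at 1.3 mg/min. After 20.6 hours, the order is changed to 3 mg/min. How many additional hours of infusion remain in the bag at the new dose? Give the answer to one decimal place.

Initial rate:
1.3 mg/min × 60 min/hr = 78 mg/hr
Concentration = 3599 mg ÷ 500 mL = 7.198 mg/mL
Rate = 78 mg/hr ÷ 7.198 mg/mL = 10.83634 mL/hr
Volume infused so far = 10.83634 mL/hr × 20.6 hr = 223.2287 mL
Volume remaining = 500 − 223.2287 = 276.7713 mL
New rate:
3 mg/min × 60 min/hr = 180 mg/hr
Rate = 180 mg/hr ÷ 7.198 mg/mL = 25.00695 mL/hr
Time remaining = 276.7713 mL ÷ 25.00695 mL/hr = 11.06778 hr

11.1 hours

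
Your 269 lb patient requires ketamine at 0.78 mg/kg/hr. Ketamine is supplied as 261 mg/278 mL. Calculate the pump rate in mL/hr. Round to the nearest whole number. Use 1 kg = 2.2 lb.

102 mL/hr

Weight = 269 lb ÷ 2.2 lb/kg = 122.2727 kg
Dose = 0.78 mg/kg/hr × 122.2727 kg = 95.37273 mg/hr
Concentration = 261 mg ÷ 278 mL = 0.9388489 mg/mL
Rate = 95.37273 mg/hr ÷ 0.9388489 mg/mL = 101.5847 mL/hr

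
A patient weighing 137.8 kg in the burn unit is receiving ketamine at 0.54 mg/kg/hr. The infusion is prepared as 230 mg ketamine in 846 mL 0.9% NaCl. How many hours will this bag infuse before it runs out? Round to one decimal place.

Dose = 0.54 mg/kg/hr × 137.8 kg = 74.412 mg/hr
Concentration = 230 mg ÷ 846 mL = 0.2718676 mg/mL
Rate = 74.412 mg/hr ÷ 0.2718676 mg/mL = 273.7067 mL/hr
Duration = 846 mL ÷ 273.7067 mL/hr = 3.090899 hr

3.1 hours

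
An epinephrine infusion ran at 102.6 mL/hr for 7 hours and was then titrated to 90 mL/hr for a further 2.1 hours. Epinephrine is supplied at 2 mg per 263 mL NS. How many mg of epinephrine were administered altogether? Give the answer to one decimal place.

6.9 mg

Concentration = 2 mg ÷ 263 mL = 0.007604563 mg/mL
Stage 1: 102.6 mL/hr × 7 hr = 718.2 mL → 718.2 mL × 0.007604563 mg/mL = 5.461597 mg
Stage 2: 90 mL/hr × 2.1 hr = 189 mL → 189 mL × 0.007604563 mg/mL = 1.437262 mg
Total = 5.461597 + 1.437262 = 6.898859 mg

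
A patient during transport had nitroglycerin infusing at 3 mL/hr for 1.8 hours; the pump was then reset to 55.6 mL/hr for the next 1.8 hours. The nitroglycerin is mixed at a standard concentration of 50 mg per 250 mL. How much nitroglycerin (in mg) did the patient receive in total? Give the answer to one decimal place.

21.1 mg

Concentration = 50 mg ÷ 250 mL = 0.2 mg/mL
Stage 1: 3 mL/hr × 1.8 hr = 5.4 mL → 5.4 mL × 0.2 mg/mL = 1.08 mg
Stage 2: 55.6 mL/hr × 1.8 hr = 100.08 mL → 100.08 mL × 0.2 mg/mL = 20.016 mg
Total = 1.08 + 20.016 = 21.096 mg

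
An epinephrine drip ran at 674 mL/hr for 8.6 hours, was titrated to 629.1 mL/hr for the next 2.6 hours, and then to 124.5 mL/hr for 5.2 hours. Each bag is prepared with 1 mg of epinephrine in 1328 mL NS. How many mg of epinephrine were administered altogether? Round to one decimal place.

6.1 mg

Concentration = 1 mg ÷ 1328 mL = 0.000753012 mg/mL
Stage 1: 674 mL/hr × 8.6 hr = 5796.4 mL → 5796.4 mL × 0.000753012 mg/mL = 4.364759 mg
Stage 2: 629.1 mL/hr × 2.6 hr = 1635.66 mL → 1635.66 mL × 0.000753012 mg/mL = 1.231672 mg
Stage 3: 124.5 mL/hr × 5.2 hr = 647.4 mL → 647.4 mL × 0.000753012 mg/mL = 0.4875 mg
Total = 4.364759 + 1.231672 + 0.4875 = 6.083931 mg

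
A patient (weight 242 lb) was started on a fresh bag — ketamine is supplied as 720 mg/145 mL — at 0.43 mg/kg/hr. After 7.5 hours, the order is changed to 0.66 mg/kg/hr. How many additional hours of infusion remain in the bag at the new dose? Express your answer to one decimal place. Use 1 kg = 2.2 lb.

5.0 hours

Initial rate:
Weight = 242 lb ÷ 2.2 lb/kg = 110 kg
Dose = 0.43 mg/kg/hr × 110 kg = 47.3 mg/hr
Concentration = 720 mg ÷ 145 mL = 4.965517 mg/mL
Rate = 47.3 mg/hr ÷ 4.965517 mg/mL = 9.525694 mL/hr
Volume infused so far = 9.525694 mL/hr × 7.5 hr = 71.44271 mL
Volume remaining = 145 − 71.44271 = 73.55729 mL
New rate:
Dose = 0.66 mg/kg/hr × 110 kg = 72.6 mg/hr
Rate = 72.6 mg/hr ÷ 4.965517 mg/mL = 14.62083 mL/hr
Time remaining = 73.55729 mL ÷ 14.62083 mL/hr = 5.030992 hr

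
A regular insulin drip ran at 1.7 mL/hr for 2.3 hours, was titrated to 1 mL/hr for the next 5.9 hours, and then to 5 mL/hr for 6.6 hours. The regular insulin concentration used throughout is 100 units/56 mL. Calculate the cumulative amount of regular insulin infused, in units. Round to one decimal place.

Concentration = 100 units ÷ 56 mL = 1.785714 units/mL
Stage 1: 1.7 mL/hr × 2.3 hr = 3.91 mL → 3.91 mL × 1.785714 units/mL = 6.982143 units
Stage 2: 1 mL/hr × 5.9 hr = 5.9 mL → 5.9 mL × 1.785714 units/mL = 10.53571 units
Stage 3: 5 mL/hr × 6.6 hr = 33 mL → 33 mL × 1.785714 units/mL = 58.92857 units
Total = 6.982143 + 10.53571 + 58.92857 = 76.44643 units

76.4 units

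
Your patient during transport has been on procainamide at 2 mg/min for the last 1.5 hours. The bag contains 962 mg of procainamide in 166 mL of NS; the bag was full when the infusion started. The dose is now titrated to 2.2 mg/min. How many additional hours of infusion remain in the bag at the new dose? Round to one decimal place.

5.9 hours

Initial rate:
2 mg/min × 60 min/hr = 120 mg/hr
Concentration = 962 mg ÷ 166 mL = 5.795181 mg/mL
Rate = 120 mg/hr ÷ 5.795181 mg/mL = 20.70686 mL/hr
Volume infused so far = 20.70686 mL/hr × 1.5 hr = 31.06029 mL
Volume remaining = 166 − 31.06029 = 134.9397 mL
New rate:
2.2 mg/min × 60 min/hr = 132 mg/hr
Rate = 132 mg/hr ÷ 5.795181 mg/mL = 22.77755 mL/hr
Time remaining = 134.9397 mL ÷ 22.77755 mL/hr = 5.924242 hr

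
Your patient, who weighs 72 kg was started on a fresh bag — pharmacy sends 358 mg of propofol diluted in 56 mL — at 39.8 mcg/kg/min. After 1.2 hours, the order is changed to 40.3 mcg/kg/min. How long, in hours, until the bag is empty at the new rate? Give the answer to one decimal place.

0.9 hours

Initial rate:
Dose = 39.8 mcg/kg/min × 72 kg = 2865.6 mcg/min
2865.6 mcg/min × 60 min/hr = 171936 mcg/hr
Concentration = 358 mg ÷ 56 mL = 6.392857 mg/mL = 6392.857 mcg/mL
Rate = 171936 mcg/hr ÷ 6392.857 mcg/mL = 26.89502 mL/hr
Volume infused so far = 26.89502 mL/hr × 1.2 hr = 32.27402 mL
Volume remaining = 56 − 32.27402 = 23.72598 mL
New rate:
Dose = 40.3 mcg/kg/min × 72 kg = 2901.6 mcg/min
2901.6 mcg/min × 60 min/hr = 174096 mcg/hr
Rate = 174096 mcg/hr ÷ 6392.857 mcg/mL = 27.23289 mL/hr
Time remaining = 23.72598 mL ÷ 27.23289 mL/hr = 0.8712251 hr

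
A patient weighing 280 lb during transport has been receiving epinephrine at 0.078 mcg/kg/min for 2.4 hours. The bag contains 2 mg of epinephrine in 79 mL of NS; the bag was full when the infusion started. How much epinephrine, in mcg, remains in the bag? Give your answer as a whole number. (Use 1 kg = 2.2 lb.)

Weight = 280 lb ÷ 2.2 lb/kg = 127.2727 kg
Dose = 0.078 mcg/kg/min × 127.2727 kg = 9.927273 mcg/min
9.927273 mcg/min × 60 min/hr = 595.6364 mcg/hr
Concentration = 2 mg ÷ 79 mL = 0.02531646 mg/mL = 25.31646 mcg/mL
Rate = 595.6364 mcg/hr ÷ 25.31646 mcg/mL = 23.52764 mL/hr
Volume infused = 23.52764 mL/hr × 2.4 hr = 56.46633 mL
Volume remaining = 79 − 56.46633 = 22.53367 mL
Drug remaining = 22.53367 mL × 25.31646 mcg/mL = 570.4727 mcg

570 mcg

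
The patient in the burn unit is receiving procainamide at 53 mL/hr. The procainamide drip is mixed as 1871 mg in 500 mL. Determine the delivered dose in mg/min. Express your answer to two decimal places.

Concentration = 1871 mg ÷ 500 mL = 3.742 mg/mL
Drug rate = 53 mL/hr × 3.742 mg/mL = 198.326 mg/hr
198.326 mg/hr ÷ 60 min/hr = 3.305433 mg/min

3.31 mg/min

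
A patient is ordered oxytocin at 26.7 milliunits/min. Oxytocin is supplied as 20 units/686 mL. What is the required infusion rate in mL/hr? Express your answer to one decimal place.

26.7 milliunits/min × 60 min/hr = 1602 milliunits/hr
Concentration = 20 units ÷ 686 mL = 0.02915452 units/mL = 29.15452 milliunits/mL
Rate = 1602 milliunits/hr ÷ 29.15452 milliunits/mL = 54.9486 mL/hr

54.9 mL/hr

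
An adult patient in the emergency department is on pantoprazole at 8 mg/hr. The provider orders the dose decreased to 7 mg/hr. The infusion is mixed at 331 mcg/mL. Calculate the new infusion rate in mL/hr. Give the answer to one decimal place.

Concentration = 331 mcg/mL = 0.331 mg/mL
Rate = 7 mg/hr ÷ 0.331 mg/mL = 21.14804 mL/hr

21.1 mL/hr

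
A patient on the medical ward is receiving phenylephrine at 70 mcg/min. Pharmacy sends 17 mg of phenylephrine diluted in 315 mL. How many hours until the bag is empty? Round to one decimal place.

70 mcg/min × 60 min/hr = 4200 mcg/hr
Concentration = 17 mg ÷ 315 mL = 0.05396825 mg/mL = 53.96825 mcg/mL
Rate = 4200 mcg/hr ÷ 53.96825 mcg/mL = 77.82353 mL/hr
Duration = 315 mL ÷ 77.82353 mL/hr = 4.047619 hr

4.0 hours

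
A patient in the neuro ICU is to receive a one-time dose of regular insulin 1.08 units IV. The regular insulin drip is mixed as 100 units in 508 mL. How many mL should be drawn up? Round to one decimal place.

5.5 mL

Concentration = 100 units ÷ 508 mL = 0.1968504 units/mL
Volume = 1.08 units ÷ 0.1968504 units/mL = 5.4864 mL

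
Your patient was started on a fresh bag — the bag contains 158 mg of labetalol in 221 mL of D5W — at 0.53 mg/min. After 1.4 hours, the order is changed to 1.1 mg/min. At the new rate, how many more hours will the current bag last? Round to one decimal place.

Initial rate:
0.53 mg/min × 60 min/hr = 31.8 mg/hr
Concentration = 158 mg ÷ 221 mL = 0.7149321 mg/mL
Rate = 31.8 mg/hr ÷ 0.7149321 mg/mL = 44.47975 mL/hr
Volume infused so far = 44.47975 mL/hr × 1.4 hr = 62.27165 mL
Volume remaining = 221 − 62.27165 = 158.7284 mL
New rate:
1.1 mg/min × 60 min/hr = 66 mg/hr
Rate = 66 mg/hr ÷ 0.7149321 mg/mL = 92.31646 mL/hr
Time remaining = 158.7284 mL ÷ 92.31646 mL/hr = 1.719394 hr

1.7 hours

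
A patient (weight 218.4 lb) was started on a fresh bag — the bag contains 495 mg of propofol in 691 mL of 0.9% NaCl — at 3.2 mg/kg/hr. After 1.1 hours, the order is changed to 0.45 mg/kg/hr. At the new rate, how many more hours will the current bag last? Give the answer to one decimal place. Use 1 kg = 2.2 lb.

3.3 hours

Initial rate:
Weight = 218.4 lb ÷ 2.2 lb/kg = 99.27273 kg
Dose = 3.2 mg/kg/hr × 99.27273 kg = 317.6727 mg/hr
Concentration = 495 mg ÷ 691 mL = 0.7163531 mg/mL
Rate = 317.6727 mg/hr ÷ 0.7163531 mg/mL = 443.4583 mL/hr
Volume infused so far = 443.4583 mL/hr × 1.1 hr = 487.8041 mL
Volume remaining = 691 − 487.8041 = 203.1959 mL
New rate:
Dose = 0.45 mg/kg/hr × 99.27273 kg = 44.67273 mg/hr
Rate = 44.67273 mg/hr ÷ 0.7163531 mg/mL = 62.36132 mL/hr
Time remaining = 203.1959 mL ÷ 62.36132 mL/hr = 3.258364 hr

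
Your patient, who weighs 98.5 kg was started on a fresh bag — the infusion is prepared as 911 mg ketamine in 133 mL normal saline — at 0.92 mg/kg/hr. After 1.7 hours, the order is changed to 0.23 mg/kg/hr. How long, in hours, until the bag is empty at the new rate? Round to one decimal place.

33.4 hours

Initial rate:
Dose = 0.92 mg/kg/hr × 98.5 kg = 90.62 mg/hr
Concentration = 911 mg ÷ 133 mL = 6.849624 mg/mL
Rate = 90.62 mg/hr ÷ 6.849624 mg/mL = 13.22992 mL/hr
Volume infused so far = 13.22992 mL/hr × 1.7 hr = 22.49087 mL
Volume remaining = 133 − 22.49087 = 110.5091 mL
New rate:
Dose = 0.23 mg/kg/hr × 98.5 kg = 22.655 mg/hr
Rate = 22.655 mg/hr ÷ 6.849624 mg/mL = 3.307481 mL/hr
Time remaining = 110.5091 mL ÷ 3.307481 mL/hr = 33.41187 hr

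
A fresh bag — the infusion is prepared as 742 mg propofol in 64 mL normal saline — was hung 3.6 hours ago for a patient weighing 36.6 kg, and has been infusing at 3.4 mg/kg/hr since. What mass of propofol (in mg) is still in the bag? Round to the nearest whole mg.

Dose = 3.4 mg/kg/hr × 36.6 kg = 124.44 mg/hr
Concentration = 742 mg ÷ 64 mL = 11.59375 mg/mL
Rate = 124.44 mg/hr ÷ 11.59375 mg/mL = 10.73337 mL/hr
Volume infused = 10.73337 mL/hr × 3.6 hr = 38.64013 mL
Volume remaining = 64 − 38.64013 = 25.35987 mL
Drug remaining = 25.35987 mL × 11.59375 mg/mL = 294.016 mg

294 mg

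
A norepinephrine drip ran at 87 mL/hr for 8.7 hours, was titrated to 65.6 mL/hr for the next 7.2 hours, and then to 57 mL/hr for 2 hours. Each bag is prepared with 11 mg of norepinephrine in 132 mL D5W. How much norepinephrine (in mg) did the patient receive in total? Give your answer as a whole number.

Concentration = 11 mg ÷ 132 mL = 0.08333333 mg/mL
Stage 1: 87 mL/hr × 8.7 hr = 756.9 mL → 756.9 mL × 0.08333333 mg/mL = 63.075 mg
Stage 2: 65.6 mL/hr × 7.2 hr = 472.32 mL → 472.32 mL × 0.08333333 mg/mL = 39.36 mg
Stage 3: 57 mL/hr × 2 hr = 114 mL → 114 mL × 0.08333333 mg/mL = 9.5 mg
Total = 63.075 + 39.36 + 9.5 = 111.935 mg

112 mg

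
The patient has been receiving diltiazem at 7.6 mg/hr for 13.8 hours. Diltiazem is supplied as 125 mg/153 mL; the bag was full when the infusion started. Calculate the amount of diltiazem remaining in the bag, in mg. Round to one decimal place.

Concentration = 125 mg ÷ 153 mL = 0.8169935 mg/mL
Rate = 7.6 mg/hr ÷ 0.8169935 mg/mL = 9.3024 mL/hr
Volume infused = 9.3024 mL/hr × 13.8 hr = 128.3731 mL
Volume remaining = 153 − 128.3731 = 24.62688 mL
Drug remaining = 24.62688 mL × 0.8169935 mg/mL = 20.12 mg

20.1 mg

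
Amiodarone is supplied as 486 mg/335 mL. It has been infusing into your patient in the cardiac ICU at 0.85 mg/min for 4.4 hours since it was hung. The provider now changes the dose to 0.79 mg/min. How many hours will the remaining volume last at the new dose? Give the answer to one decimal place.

Initial rate:
0.85 mg/min × 60 min/hr = 51 mg/hr
Concentration = 486 mg ÷ 335 mL = 1.450746 mg/mL
Rate = 51 mg/hr ÷ 1.450746 mg/mL = 35.15432 mL/hr
Volume infused so far = 35.15432 mL/hr × 4.4 hr = 154.679 mL
Volume remaining = 335 − 154.679 = 180.321 mL
New rate:
0.79 mg/min × 60 min/hr = 47.4 mg/hr
Rate = 47.4 mg/hr ÷ 1.450746 mg/mL = 32.67284 mL/hr
Time remaining = 180.321 mL ÷ 32.67284 mL/hr = 5.518987 hr

5.5 hours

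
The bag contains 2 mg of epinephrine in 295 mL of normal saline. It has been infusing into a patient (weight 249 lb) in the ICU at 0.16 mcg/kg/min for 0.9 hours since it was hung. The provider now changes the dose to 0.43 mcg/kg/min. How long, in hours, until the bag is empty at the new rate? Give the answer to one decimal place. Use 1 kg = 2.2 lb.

Initial rate:
Weight = 249 lb ÷ 2.2 lb/kg = 113.1818 kg
Dose = 0.16 mcg/kg/min × 113.1818 kg = 18.10909 mcg/min
18.10909 mcg/min × 60 min/hr = 1086.545 mcg/hr
Concentration = 2 mg ÷ 295 mL = 0.006779661 mg/mL = 6.779661 mcg/mL
Rate = 1086.545 mcg/hr ÷ 6.779661 mcg/mL = 160.2655 mL/hr
Volume infused so far = 160.2655 mL/hr × 0.9 hr = 144.2389 mL
Volume remaining = 295 − 144.2389 = 150.7611 mL
New rate:
Dose = 0.43 mcg/kg/min × 113.1818 kg = 48.66818 mcg/min
48.66818 mcg/min × 60 min/hr = 2920.091 mcg/hr
Rate = 2920.091 mcg/hr ÷ 6.779661 mcg/mL = 430.7134 mL/hr
Time remaining = 150.7611 mL ÷ 430.7134 mL/hr = 0.3500265 hr

0.4 hours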